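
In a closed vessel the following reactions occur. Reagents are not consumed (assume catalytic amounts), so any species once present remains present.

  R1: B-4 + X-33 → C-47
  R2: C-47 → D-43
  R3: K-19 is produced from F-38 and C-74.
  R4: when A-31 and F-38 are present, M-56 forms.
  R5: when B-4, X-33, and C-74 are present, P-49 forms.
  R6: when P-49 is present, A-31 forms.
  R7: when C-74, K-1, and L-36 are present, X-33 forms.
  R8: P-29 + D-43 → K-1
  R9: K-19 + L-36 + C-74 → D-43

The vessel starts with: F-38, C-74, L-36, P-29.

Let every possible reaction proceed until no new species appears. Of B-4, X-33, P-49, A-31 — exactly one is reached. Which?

F-38 and C-74 present → K-19 forms (R3).
K-19, L-36, and C-74 present → D-43 forms (R9).
P-29 and D-43 present → K-1 forms (R8).
C-74, K-1, and L-36 present → X-33 forms (R7).
P-49 would need B-4, X-33, and C-74 (R5), but B-4 never forms. No rule produces B-4, and it is not given. A-31 would need P-49 (R6), but P-49 never forms.

X-33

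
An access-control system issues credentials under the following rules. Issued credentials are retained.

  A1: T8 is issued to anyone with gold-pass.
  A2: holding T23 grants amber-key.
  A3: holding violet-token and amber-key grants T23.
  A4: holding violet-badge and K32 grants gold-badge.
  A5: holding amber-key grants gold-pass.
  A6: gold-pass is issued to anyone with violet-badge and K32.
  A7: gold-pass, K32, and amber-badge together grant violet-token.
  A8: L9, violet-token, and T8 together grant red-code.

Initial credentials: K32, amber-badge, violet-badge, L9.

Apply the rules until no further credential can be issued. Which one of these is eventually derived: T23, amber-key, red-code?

red-code

Holding violet-badge and K32 grants gold-pass (A6).
Holding gold-pass grants T8 (A1).
Holding gold-pass, K32, and amber-badge grants violet-token (A7).
Holding L9, violet-token, and T8 grants red-code (A8).
T23 would need violet-token and amber-key (A3), but amber-key is never granted. amber-key would need T23 (A2), but T23 is never granted.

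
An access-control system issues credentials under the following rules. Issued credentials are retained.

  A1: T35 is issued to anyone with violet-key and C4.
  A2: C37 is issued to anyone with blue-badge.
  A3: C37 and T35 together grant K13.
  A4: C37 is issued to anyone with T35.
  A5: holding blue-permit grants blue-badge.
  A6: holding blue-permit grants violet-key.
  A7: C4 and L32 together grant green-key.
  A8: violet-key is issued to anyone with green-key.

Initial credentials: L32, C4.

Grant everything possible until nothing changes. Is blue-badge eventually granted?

No

blue-badge would need blue-permit (A5), but blue-permit is never granted.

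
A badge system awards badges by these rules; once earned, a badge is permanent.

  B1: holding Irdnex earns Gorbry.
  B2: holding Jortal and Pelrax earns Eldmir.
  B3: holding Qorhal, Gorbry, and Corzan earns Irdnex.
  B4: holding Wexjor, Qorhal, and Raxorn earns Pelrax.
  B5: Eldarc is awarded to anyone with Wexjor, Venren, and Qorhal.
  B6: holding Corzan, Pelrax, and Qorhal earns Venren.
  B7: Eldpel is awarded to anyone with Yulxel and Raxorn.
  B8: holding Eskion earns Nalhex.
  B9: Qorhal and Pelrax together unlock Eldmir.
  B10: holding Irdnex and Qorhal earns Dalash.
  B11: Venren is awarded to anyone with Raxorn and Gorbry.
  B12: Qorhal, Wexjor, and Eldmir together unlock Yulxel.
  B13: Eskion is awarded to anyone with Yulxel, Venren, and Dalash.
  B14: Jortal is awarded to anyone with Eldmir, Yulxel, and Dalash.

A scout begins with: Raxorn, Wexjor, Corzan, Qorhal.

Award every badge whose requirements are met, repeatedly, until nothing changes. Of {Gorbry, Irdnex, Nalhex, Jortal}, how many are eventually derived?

0

Gorbry would need Irdnex (B1), but Irdnex is never earned.
Irdnex would need Qorhal, Gorbry, and Corzan (B3), but Gorbry is never earned.
Nalhex would need Eskion (B8), but Eskion is never earned.
Jortal would need Eldmir, Yulxel, and Dalash (B14), but Dalash is never earned.
None of the 4 are reached.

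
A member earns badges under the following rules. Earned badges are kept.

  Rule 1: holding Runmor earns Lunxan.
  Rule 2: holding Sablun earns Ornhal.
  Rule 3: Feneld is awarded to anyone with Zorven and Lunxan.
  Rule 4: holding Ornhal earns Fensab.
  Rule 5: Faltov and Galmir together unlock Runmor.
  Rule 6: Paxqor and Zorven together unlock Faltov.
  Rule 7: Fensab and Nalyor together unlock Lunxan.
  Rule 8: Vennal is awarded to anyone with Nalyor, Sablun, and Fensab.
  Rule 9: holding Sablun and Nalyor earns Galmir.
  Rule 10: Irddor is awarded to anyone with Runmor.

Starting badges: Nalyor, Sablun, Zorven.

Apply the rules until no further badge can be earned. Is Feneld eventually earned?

With Sablun, Ornhal is earned (Rule 2).
With Ornhal, Fensab is earned (Rule 4).
With Fensab and Nalyor, Lunxan is earned (Rule 7).
With Zorven and Lunxan, Feneld is earned (Rule 3).

Yes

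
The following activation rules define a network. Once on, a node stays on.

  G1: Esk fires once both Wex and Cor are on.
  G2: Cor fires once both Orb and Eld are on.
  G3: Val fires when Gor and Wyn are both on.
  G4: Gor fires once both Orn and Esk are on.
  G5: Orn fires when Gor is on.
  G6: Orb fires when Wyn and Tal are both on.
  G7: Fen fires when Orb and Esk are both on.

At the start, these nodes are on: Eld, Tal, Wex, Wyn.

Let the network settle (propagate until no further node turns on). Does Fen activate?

Yes

Wyn and Tal are on, so Orb fires (G6).
Orb and Eld are on, so Cor fires (G2).
G1: Wex and Cor on → Esk on.
Orb and Esk are on, so Fen fires (G7).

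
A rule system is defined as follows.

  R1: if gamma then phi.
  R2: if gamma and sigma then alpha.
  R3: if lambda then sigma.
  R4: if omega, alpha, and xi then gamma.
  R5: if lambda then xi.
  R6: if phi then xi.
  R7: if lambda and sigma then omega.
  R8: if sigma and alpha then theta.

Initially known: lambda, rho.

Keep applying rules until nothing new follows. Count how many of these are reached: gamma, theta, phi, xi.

From lambda, R5 gives xi.
gamma would need omega, alpha, and xi (R4), but alpha is never established.
theta would need sigma and alpha (R8), but alpha is never established.
phi would need gamma (R1), but gamma is never established.
xi: reached.
Reached: xi — 1 of the 4.

1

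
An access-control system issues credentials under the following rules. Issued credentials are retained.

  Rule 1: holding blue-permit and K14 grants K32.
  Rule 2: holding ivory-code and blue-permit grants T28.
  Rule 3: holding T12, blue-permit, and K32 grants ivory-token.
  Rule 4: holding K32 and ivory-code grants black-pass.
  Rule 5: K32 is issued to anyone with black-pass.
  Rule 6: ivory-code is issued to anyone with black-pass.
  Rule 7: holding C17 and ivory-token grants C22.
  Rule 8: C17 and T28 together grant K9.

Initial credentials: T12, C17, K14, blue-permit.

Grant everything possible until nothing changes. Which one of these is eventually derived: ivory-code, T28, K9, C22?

C22

Holding blue-permit and K14 grants K32 (Rule 1).
Holding T12, blue-permit, and K32 grants ivory-token (Rule 3).
Holding C17 and ivory-token grants C22 (Rule 7).
T28 would need ivory-code and blue-permit (Rule 2), but ivory-code is never granted. ivory-code would need black-pass (Rule 6), but black-pass is never granted. K9 would need C17 and T28 (Rule 8), but T28 is never granted.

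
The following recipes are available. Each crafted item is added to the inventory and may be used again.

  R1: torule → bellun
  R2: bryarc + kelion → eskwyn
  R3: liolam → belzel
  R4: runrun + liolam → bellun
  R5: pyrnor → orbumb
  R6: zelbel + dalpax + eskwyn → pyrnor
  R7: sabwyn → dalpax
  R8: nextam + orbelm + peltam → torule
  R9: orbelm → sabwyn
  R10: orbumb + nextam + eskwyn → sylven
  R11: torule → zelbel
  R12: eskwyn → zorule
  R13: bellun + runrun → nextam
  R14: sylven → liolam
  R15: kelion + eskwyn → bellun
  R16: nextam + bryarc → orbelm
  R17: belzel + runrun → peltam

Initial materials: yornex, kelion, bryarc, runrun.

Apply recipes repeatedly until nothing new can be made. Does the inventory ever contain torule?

No

torule would need nextam, orbelm, and peltam (R8), but peltam is never obtained.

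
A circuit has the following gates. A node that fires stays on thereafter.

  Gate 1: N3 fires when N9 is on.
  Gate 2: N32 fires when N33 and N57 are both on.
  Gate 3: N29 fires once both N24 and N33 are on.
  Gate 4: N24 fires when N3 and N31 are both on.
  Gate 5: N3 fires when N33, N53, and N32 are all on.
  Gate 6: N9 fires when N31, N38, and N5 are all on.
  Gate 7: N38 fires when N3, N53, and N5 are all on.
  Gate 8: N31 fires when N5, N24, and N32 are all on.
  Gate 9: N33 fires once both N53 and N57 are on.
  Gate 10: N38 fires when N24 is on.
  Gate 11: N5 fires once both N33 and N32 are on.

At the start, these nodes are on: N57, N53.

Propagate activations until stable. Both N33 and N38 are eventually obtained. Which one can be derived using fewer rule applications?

N33: N53 and N57 are on, so N33 fires (Gate 9). [1 rule application]
N38: Gate 9: N53 and N57 on → N33 on. N33 and N57 are on, so N32 fires (Gate 2). Gate 5: N33, N53, and N32 on → N3 on. N33 and N32 are on, so N5 fires (Gate 11). Gate 7: N3, N53, and N5 on → N38 on. [5 rule applications]
N33 needs fewer.

N33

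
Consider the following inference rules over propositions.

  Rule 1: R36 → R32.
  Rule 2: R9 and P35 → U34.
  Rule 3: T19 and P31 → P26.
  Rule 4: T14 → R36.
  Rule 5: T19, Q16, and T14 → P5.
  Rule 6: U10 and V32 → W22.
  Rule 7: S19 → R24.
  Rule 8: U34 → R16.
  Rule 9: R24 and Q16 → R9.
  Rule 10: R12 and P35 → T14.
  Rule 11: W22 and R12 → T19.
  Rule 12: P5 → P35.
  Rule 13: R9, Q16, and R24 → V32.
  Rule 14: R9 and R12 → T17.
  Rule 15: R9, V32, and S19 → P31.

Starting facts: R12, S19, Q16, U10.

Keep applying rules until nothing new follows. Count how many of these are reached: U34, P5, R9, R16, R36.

S19 holds, so R24 follows (Rule 7).
From R24 and Q16, Rule 9 gives R9.
U34 would need R9 and P35 (Rule 2), but P35 is never established.
P5 would need T19, Q16, and T14 (Rule 5), but T14 is never established.
R9: reached.
R16 would need U34 (Rule 8), but U34 is never established.
R36 would need T14 (Rule 4), but T14 is never established.
Reached: R9 — 1 of the 5.

1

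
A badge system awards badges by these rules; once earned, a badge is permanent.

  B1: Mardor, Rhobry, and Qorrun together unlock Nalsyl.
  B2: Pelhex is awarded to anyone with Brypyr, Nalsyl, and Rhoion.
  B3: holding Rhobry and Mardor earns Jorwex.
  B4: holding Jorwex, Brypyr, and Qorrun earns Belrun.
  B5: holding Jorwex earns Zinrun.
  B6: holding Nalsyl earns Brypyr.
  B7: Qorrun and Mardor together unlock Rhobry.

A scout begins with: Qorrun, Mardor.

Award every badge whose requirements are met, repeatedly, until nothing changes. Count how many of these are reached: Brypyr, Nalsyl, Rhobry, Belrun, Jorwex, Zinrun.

With Qorrun and Mardor, Rhobry is earned (B7).
With Mardor, Rhobry, and Qorrun, Nalsyl is earned (B1).
With Rhobry and Mardor, Jorwex is earned (B3).
With Nalsyl, Brypyr is earned (B6).
With Jorwex, Zinrun is earned (B5).
With Jorwex, Brypyr, and Qorrun, Belrun is earned (B4).
Brypyr: reached.
Nalsyl: reached.
Rhobry: reached.
Belrun: reached.
Jorwex: reached.
Zinrun: reached.
All 6 are reached.

6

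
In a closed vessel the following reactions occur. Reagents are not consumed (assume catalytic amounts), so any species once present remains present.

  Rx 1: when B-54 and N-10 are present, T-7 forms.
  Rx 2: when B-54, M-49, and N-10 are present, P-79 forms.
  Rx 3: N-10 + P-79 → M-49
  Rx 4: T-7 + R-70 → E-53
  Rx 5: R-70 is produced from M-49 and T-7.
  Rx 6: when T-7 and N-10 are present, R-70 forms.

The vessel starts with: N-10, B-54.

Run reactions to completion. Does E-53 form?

Yes

B-54 and N-10 present → T-7 forms (Rx 1).
T-7 and N-10 present → R-70 forms (Rx 6).
T-7 and R-70 present → E-53 forms (Rx 4).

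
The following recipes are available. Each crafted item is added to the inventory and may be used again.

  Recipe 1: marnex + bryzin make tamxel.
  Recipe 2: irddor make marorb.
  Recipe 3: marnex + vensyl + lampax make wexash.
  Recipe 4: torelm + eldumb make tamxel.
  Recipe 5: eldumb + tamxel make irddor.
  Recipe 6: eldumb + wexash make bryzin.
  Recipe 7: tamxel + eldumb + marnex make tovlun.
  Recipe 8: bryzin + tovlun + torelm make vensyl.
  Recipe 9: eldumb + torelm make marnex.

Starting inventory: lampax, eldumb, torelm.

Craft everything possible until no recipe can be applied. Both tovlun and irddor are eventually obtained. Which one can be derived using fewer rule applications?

irddor: Using Recipe 4, torelm and eldumb make tamxel. eldumb + tamxel → irddor (Recipe 5). [2 rule applications]
tovlun: torelm + eldumb → tamxel (Recipe 4). eldumb + torelm → marnex (Recipe 9). tamxel + eldumb + marnex → tovlun (Recipe 7). [3 rule applications]
irddor needs fewer.

irddor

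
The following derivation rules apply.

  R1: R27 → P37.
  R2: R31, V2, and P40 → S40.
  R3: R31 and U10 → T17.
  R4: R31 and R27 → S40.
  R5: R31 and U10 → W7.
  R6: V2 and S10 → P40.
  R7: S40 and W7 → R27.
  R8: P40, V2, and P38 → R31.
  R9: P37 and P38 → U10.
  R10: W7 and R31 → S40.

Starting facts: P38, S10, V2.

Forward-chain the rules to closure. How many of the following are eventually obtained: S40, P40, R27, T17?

From V2 and S10, R6 gives P40.
P40, V2, and P38 hold, so R31 follows (R8).
From R31, V2, and P40, R2 gives S40.
S40: reached.
P40: reached.
R27 would need S40 and W7 (R7), but W7 is never established.
T17 would need R31 and U10 (R3), but U10 is never established.
Reached: S40 and P40 — 2 of the 4.

2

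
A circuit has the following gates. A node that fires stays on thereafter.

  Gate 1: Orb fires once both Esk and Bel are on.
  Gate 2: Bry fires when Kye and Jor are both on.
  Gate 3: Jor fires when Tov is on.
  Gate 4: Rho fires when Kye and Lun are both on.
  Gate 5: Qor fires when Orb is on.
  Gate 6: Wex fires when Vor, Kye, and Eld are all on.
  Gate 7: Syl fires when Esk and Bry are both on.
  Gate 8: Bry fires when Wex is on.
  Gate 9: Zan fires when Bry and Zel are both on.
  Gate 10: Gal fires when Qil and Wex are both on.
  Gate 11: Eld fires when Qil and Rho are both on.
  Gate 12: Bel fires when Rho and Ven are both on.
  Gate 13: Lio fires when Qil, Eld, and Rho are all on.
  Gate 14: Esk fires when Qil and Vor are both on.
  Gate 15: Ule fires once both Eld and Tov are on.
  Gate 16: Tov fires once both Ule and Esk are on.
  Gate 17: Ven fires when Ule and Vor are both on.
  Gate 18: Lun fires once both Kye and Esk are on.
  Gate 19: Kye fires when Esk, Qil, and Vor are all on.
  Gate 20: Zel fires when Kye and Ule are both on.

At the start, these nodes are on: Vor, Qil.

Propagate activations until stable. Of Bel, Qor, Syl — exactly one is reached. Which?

Syl

Gate 14: Qil and Vor on → Esk on.
Esk, Qil, and Vor are on, so Kye fires (Gate 19).
Kye and Esk are on, so Lun fires (Gate 18).
Gate 4: Kye and Lun on → Rho on.
Qil and Rho are on, so Eld fires (Gate 11).
Gate 6: Vor, Kye, and Eld on → Wex on.
Gate 8: Wex on → Bry on.
Esk and Bry are on, so Syl fires (Gate 7).
Bel would need Rho and Ven (Gate 12), but Ven never turns on. Qor would need Orb (Gate 5), but Orb never turns on.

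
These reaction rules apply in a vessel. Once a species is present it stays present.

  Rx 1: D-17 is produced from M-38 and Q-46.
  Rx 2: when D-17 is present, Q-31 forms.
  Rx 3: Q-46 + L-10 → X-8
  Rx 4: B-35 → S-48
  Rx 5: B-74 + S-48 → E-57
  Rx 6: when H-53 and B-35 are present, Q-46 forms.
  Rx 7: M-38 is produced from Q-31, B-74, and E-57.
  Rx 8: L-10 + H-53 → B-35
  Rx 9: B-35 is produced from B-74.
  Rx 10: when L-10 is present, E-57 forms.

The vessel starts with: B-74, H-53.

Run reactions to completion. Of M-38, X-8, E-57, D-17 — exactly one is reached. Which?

B-74 present → B-35 forms (Rx 9).
B-35 present → S-48 forms (Rx 4).
B-74 and S-48 present → E-57 forms (Rx 5).
D-17 would need M-38 and Q-46 (Rx 1), but M-38 never forms. M-38 would need Q-31, B-74, and E-57 (Rx 7), but Q-31 never forms. X-8 would need Q-46 and L-10 (Rx 3), but L-10 never forms.

E-57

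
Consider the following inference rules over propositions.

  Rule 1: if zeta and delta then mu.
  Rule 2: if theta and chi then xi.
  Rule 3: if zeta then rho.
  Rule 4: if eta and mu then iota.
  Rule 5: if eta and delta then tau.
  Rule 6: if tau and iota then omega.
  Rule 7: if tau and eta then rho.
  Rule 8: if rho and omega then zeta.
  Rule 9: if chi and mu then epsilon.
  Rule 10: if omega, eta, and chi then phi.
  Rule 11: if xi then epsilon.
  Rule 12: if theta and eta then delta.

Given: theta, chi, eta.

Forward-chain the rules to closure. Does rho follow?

theta and eta hold, so delta follows (Rule 12).
eta and delta hold, so tau follows (Rule 5).
From tau and eta, Rule 7 gives rho.

Yes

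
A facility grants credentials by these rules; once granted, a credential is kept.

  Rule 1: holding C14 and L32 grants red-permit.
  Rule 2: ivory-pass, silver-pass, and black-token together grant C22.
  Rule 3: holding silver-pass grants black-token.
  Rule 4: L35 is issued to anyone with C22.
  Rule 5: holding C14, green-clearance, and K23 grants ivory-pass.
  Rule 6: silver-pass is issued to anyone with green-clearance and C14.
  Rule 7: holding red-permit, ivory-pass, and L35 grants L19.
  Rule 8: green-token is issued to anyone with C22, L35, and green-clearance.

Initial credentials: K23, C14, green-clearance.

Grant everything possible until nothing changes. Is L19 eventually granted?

No

L19 would need red-permit, ivory-pass, and L35 (Rule 7), but red-permit is never granted.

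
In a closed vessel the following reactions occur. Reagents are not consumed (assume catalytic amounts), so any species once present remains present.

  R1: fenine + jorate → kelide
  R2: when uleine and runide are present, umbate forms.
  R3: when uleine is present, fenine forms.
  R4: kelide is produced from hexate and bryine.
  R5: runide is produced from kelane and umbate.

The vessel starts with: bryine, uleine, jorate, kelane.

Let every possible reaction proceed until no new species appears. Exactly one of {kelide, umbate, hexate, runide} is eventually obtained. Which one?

kelide

uleine present → fenine forms (R3).
fenine and jorate present → kelide forms (R1).
No rule produces hexate, and it is not given. runide would need kelane and umbate (R5), but umbate never forms. umbate would need uleine and runide (R2), but runide never forms.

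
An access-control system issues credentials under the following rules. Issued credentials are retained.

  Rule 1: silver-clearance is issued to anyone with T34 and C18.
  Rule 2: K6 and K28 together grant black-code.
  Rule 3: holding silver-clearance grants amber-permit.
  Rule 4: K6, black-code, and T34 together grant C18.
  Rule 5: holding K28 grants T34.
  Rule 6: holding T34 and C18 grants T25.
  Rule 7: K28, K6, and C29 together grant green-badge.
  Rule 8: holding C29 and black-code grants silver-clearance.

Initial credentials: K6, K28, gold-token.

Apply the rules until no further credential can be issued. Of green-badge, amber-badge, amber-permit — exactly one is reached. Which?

amber-permit

Holding K6 and K28 grants black-code (Rule 2).
Holding K28 grants T34 (Rule 5).
Holding K6, black-code, and T34 grants C18 (Rule 4).
Holding T34 and C18 grants silver-clearance (Rule 1).
Holding silver-clearance grants amber-permit (Rule 3).
No rule produces amber-badge, and it is not given. green-badge would need K28, K6, and C29 (Rule 7), but C29 is never granted.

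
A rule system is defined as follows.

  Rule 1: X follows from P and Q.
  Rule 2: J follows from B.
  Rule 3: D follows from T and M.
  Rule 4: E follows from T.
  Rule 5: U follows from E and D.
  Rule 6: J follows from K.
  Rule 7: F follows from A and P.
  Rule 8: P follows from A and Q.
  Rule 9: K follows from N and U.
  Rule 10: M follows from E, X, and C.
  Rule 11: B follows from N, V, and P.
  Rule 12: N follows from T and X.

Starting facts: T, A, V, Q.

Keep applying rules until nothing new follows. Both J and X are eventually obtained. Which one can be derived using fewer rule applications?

X

X: From A and Q, Rule 8 gives P. From P and Q, Rule 1 gives X. [2 rule applications]
J: From A and Q, Rule 8 gives P. From P and Q, Rule 1 gives X. From T and X, Rule 12 gives N. From N, V, and P, Rule 11 gives B. From B, Rule 2 gives J. [5 rule applications]
X needs fewer.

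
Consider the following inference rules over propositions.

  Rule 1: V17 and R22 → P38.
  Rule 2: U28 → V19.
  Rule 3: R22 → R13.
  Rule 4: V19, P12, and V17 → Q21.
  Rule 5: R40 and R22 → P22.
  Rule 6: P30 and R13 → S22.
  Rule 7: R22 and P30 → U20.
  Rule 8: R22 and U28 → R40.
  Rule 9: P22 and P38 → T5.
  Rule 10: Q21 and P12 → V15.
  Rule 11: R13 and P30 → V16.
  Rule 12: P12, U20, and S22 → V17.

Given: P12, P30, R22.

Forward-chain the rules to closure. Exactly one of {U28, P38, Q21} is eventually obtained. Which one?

From R22 and P30, Rule 7 gives U20.
R22 holds, so R13 follows (Rule 3).
From P30 and R13, Rule 6 gives S22.
From P12, U20, and S22, Rule 12 gives V17.
V17 and R22 hold, so P38 follows (Rule 1).
Q21 would need V19, P12, and V17 (Rule 4), but V19 is never established. No rule produces U28, and it is not given.

P38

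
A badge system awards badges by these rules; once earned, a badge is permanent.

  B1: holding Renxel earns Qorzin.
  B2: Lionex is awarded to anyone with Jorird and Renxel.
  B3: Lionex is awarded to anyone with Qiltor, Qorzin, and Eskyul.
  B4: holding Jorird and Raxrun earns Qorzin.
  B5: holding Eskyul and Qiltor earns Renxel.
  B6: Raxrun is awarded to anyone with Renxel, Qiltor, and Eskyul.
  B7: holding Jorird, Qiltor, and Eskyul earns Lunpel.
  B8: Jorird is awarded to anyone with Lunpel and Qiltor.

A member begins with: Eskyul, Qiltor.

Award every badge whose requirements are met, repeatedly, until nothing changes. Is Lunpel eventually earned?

No

Lunpel would need Jorird, Qiltor, and Eskyul (B7), but Jorird is never earned.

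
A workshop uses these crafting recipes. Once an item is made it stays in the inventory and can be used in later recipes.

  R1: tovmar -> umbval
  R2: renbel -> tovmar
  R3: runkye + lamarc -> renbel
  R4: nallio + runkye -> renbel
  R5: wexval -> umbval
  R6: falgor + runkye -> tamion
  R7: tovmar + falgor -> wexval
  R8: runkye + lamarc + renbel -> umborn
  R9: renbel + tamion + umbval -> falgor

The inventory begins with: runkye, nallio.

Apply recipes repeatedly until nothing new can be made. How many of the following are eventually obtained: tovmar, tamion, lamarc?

Using R4, nallio and runkye make renbel.
renbel -> tovmar (R2).
tovmar: reached.
tamion would need falgor and runkye (R6), but falgor is never obtained.
No rule produces lamarc, and it is not given.
Reached: tovmar — 1 of the 3.

1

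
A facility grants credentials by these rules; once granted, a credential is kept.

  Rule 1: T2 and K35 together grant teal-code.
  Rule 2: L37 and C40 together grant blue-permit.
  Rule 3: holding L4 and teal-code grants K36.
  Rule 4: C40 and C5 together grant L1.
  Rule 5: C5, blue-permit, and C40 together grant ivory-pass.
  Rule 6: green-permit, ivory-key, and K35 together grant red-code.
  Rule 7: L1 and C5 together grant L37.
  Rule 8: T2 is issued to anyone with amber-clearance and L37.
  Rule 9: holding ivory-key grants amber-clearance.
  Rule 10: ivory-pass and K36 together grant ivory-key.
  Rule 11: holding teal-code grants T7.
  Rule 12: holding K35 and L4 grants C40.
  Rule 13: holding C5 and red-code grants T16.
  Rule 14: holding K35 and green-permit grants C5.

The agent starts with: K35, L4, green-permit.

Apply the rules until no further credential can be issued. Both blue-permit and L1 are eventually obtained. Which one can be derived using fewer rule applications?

L1

L1: Holding K35 and green-permit grants C5 (Rule 14). Holding K35 and L4 grants C40 (Rule 12). Holding C40 and C5 grants L1 (Rule 4). [3 rule applications]
blue-permit: Holding K35 and green-permit grants C5 (Rule 14). Holding K35 and L4 grants C40 (Rule 12). Holding C40 and C5 grants L1 (Rule 4). Holding L1 and C5 grants L37 (Rule 7). Holding L37 and C40 grants blue-permit (Rule 2). [5 rule applications]
L1 needs fewer.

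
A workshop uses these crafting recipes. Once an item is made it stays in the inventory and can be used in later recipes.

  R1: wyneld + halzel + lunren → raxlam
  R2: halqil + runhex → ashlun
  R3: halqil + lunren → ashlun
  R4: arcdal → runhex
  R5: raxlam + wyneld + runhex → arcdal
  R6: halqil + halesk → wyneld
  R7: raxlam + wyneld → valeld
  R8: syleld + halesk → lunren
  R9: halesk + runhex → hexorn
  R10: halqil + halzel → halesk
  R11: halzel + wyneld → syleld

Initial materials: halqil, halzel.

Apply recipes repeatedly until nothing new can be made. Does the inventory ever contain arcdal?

No

arcdal would need raxlam, wyneld, and runhex (R5), but runhex is never obtained.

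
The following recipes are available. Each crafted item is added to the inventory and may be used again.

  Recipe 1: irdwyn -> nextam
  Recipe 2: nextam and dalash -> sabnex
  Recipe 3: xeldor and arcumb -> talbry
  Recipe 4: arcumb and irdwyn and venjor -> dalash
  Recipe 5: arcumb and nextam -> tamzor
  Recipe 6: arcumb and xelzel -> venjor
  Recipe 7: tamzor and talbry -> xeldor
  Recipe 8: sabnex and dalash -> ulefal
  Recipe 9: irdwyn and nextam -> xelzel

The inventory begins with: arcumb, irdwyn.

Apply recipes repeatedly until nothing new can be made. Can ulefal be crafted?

Yes

irdwyn -> nextam (Recipe 1).
Using Recipe 9, irdwyn and nextam make xelzel.
arcumb and xelzel -> venjor (Recipe 6).
arcumb and irdwyn and venjor -> dalash (Recipe 4).
Using Recipe 2, nextam and dalash make sabnex.
sabnex and dalash -> ulefal (Recipe 8).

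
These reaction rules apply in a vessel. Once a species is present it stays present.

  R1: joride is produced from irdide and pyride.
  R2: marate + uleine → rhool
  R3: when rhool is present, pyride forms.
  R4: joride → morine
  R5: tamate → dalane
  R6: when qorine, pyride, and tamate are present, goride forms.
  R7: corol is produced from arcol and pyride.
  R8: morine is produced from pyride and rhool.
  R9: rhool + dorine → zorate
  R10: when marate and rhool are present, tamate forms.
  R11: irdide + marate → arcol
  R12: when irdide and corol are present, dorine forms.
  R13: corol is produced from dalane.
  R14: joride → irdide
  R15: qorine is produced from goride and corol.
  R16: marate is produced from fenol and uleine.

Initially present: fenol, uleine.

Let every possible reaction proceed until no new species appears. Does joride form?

No

joride would need irdide and pyride (R1), but irdide never forms.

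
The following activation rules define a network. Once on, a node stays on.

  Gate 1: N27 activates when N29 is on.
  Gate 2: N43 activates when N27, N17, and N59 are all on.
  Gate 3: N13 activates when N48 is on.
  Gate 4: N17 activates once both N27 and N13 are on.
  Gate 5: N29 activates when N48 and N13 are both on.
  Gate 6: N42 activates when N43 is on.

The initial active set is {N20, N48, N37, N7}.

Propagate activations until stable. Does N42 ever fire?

No

N42 would need N43 (Gate 6), but N43 never turns on.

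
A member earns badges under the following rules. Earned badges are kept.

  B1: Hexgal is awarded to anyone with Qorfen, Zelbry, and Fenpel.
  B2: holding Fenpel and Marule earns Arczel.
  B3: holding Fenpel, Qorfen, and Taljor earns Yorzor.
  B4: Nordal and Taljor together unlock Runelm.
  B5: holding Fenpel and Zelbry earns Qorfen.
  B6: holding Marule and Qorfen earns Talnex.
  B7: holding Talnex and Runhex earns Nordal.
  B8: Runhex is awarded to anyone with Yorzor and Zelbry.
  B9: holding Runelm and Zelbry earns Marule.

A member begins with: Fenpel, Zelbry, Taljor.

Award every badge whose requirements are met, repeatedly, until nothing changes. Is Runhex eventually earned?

Yes

With Fenpel and Zelbry, Qorfen is earned (B5).
With Fenpel, Qorfen, and Taljor, Yorzor is earned (B3).
With Yorzor and Zelbry, Runhex is earned (B8).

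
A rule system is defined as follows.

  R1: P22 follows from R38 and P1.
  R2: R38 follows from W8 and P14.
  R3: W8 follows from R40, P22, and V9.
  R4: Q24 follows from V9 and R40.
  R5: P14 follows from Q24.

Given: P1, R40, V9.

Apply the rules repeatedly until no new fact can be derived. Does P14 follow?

From V9 and R40, R4 gives Q24.
From Q24, R5 gives P14.

Yes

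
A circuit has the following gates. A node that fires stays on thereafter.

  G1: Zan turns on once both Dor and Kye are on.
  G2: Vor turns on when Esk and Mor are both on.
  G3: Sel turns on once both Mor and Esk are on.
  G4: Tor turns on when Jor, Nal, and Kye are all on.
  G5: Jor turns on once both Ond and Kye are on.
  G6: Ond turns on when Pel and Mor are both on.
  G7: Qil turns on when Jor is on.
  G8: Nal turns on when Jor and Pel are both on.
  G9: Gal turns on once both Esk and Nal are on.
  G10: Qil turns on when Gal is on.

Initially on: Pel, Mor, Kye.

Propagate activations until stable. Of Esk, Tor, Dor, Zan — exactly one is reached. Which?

G6: Pel and Mor on → Ond on.
Ond and Kye are on, so Jor turns on (G5).
Jor and Pel are on, so Nal turns on (G8).
Jor, Nal, and Kye are on, so Tor turns on (G4).
No rule produces Dor, and it is not given. No rule produces Esk, and it is not given. Zan would need Dor and Kye (G1), but Dor never turns on.

Tor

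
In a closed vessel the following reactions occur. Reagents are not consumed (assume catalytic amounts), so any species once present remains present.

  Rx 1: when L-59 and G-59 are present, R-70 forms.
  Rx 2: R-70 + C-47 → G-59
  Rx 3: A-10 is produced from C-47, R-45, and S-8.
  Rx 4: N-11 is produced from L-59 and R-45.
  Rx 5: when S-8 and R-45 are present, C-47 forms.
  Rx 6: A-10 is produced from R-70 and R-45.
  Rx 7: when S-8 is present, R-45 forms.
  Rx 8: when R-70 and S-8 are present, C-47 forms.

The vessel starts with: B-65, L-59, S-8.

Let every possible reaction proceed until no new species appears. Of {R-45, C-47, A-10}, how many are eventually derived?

3

S-8 present → R-45 forms (Rx 7).
S-8 and R-45 present → C-47 forms (Rx 5).
C-47, R-45, and S-8 present → A-10 forms (Rx 3).
R-45: reached.
C-47: reached.
A-10: reached.
All 3 are reached.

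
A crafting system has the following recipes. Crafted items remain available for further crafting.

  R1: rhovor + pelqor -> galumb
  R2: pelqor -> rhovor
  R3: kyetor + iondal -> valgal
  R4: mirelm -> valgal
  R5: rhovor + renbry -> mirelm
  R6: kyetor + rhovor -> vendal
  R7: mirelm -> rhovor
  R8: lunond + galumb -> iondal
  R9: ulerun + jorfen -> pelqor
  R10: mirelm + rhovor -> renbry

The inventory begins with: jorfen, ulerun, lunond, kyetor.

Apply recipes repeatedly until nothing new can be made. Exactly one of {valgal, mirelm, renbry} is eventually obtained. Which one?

Using R9, ulerun and jorfen make pelqor.
pelqor -> rhovor (R2).
Using R1, rhovor and pelqor make galumb.
lunond + galumb -> iondal (R8).
kyetor + iondal -> valgal (R3).
mirelm would need rhovor and renbry (R5), but renbry is never obtained. renbry would need mirelm and rhovor (R10), but mirelm is never obtained.

valgal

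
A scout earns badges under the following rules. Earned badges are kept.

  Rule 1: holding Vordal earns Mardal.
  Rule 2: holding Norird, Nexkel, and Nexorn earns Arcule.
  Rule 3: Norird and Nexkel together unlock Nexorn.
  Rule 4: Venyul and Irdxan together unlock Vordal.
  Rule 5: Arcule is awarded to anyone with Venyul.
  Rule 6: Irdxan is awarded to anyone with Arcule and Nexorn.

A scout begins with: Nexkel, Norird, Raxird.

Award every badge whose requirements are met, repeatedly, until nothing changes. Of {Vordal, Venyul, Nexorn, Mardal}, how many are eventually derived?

1

With Norird and Nexkel, Nexorn is earned (Rule 3).
Vordal would need Venyul and Irdxan (Rule 4), but Venyul is never earned.
No rule produces Venyul, and it is not given.
Nexorn: reached.
Mardal would need Vordal (Rule 1), but Vordal is never earned.
Reached: Nexorn — 1 of the 4.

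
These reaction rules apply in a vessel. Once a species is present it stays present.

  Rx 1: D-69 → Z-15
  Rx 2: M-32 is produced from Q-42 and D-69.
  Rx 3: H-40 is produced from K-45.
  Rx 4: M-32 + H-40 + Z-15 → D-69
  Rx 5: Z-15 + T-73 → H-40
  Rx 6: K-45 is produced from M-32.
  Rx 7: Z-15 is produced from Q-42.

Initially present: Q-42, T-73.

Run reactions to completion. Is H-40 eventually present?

Q-42 present → Z-15 forms (Rx 7).
Z-15 and T-73 present → H-40 forms (Rx 5).

Yes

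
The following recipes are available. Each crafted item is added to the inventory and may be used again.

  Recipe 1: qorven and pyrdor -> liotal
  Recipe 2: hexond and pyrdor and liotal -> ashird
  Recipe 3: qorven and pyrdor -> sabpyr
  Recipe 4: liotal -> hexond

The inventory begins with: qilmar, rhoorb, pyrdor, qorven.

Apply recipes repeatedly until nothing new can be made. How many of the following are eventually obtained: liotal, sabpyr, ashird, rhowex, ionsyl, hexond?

4

qorven and pyrdor -> sabpyr (Recipe 3).
qorven and pyrdor -> liotal (Recipe 1).
liotal -> hexond (Recipe 4).
Using Recipe 2, hexond, pyrdor, and liotal make ashird.
liotal: reached.
sabpyr: reached.
ashird: reached.
No rule produces rhowex, and it is not given.
No rule produces ionsyl, and it is not given.
hexond: reached.
Reached: liotal, sabpyr, ashird, and hexond — 4 of the 6.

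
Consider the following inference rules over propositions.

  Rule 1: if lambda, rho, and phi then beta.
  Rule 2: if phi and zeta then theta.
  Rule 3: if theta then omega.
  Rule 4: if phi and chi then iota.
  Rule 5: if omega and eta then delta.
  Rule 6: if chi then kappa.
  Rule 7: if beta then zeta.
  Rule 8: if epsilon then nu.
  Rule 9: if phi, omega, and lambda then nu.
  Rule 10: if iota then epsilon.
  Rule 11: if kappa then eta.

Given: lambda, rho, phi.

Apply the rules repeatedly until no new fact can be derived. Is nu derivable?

lambda, rho, and phi hold, so beta follows (Rule 1).
beta holds, so zeta follows (Rule 7).
From phi and zeta, Rule 2 gives theta.
From theta, Rule 3 gives omega.
From phi, omega, and lambda, Rule 9 gives nu.

Yes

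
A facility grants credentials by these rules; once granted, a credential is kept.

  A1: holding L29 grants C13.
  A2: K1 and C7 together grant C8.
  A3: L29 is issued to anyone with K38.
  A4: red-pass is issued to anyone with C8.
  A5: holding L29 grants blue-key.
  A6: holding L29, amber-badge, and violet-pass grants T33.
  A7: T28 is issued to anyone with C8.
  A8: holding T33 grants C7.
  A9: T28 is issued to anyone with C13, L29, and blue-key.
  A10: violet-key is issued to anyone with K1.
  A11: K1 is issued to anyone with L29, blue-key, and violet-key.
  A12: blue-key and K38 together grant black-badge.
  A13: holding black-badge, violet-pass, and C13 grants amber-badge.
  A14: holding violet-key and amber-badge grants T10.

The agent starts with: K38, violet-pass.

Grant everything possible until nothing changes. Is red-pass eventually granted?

red-pass would need C8 (A4), but C8 is never granted.

No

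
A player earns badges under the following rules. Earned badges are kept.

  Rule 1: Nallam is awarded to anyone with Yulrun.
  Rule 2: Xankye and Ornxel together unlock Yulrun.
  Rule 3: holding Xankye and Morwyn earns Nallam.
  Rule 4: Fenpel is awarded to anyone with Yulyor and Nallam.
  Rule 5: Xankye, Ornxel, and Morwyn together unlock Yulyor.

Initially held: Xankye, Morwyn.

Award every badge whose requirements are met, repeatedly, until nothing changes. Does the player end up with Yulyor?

No

Yulyor would need Xankye, Ornxel, and Morwyn (Rule 5), but Ornxel is never earned.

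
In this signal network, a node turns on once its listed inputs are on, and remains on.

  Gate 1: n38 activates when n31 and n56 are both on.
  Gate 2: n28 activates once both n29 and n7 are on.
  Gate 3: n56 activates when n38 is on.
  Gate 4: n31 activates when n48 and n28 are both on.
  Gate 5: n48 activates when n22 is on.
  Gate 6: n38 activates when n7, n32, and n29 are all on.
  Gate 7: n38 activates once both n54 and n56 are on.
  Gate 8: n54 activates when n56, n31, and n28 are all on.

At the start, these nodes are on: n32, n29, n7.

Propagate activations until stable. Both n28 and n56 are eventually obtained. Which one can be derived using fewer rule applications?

n28: n29 and n7 are on, so n28 activates (Gate 2). [1 rule application]
n56: Gate 6: n7, n32, and n29 on → n38 on. Gate 3: n38 on → n56 on. [2 rule applications]
n28 needs fewer.

n28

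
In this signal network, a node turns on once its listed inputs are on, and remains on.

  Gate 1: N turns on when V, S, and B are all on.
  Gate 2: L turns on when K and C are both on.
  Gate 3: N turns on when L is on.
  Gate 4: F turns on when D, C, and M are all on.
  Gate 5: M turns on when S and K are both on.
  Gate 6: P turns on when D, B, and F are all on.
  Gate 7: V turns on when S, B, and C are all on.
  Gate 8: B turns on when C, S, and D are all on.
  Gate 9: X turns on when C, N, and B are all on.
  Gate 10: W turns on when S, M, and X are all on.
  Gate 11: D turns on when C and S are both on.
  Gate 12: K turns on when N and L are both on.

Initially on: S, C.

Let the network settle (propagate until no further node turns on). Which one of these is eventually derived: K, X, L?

X

C and S are on, so D turns on (Gate 11).
Gate 8: C, S, and D on → B on.
Gate 7: S, B, and C on → V on.
Gate 1: V, S, and B on → N on.
C, N, and B are on, so X turns on (Gate 9).
K would need N and L (Gate 12), but L never turns on. L would need K and C (Gate 2), but K never turns on.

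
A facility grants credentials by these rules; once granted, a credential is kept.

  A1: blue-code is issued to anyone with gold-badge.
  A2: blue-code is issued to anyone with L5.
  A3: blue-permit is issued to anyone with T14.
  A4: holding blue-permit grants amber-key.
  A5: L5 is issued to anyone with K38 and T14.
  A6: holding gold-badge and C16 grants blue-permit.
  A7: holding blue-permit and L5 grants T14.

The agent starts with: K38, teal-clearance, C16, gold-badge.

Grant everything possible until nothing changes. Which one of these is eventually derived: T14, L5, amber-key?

Holding gold-badge and C16 grants blue-permit (A6).
Holding blue-permit grants amber-key (A4).
T14 would need blue-permit and L5 (A7), but L5 is never granted. L5 would need K38 and T14 (A5), but T14 is never granted.

amber-key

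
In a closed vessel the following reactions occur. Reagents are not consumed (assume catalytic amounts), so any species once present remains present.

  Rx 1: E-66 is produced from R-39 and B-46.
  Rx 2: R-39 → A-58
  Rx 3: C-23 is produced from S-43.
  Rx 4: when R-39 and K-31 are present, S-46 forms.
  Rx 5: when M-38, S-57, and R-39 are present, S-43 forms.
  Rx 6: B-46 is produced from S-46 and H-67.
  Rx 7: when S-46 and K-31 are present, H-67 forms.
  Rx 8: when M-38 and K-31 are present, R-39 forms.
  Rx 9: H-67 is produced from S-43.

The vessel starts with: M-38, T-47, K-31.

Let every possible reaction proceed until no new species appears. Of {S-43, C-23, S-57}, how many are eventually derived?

S-43 would need M-38, S-57, and R-39 (Rx 5), but S-57 never forms.
C-23 would need S-43 (Rx 3), but S-43 never forms.
No rule produces S-57, and it is not given.
None of the 3 are reached.

0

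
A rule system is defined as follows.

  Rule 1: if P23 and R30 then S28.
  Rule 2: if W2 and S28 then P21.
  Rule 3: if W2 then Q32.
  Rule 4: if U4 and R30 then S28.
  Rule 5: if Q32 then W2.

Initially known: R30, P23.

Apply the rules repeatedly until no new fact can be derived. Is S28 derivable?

Yes

P23 and R30 hold, so S28 follows (Rule 1).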